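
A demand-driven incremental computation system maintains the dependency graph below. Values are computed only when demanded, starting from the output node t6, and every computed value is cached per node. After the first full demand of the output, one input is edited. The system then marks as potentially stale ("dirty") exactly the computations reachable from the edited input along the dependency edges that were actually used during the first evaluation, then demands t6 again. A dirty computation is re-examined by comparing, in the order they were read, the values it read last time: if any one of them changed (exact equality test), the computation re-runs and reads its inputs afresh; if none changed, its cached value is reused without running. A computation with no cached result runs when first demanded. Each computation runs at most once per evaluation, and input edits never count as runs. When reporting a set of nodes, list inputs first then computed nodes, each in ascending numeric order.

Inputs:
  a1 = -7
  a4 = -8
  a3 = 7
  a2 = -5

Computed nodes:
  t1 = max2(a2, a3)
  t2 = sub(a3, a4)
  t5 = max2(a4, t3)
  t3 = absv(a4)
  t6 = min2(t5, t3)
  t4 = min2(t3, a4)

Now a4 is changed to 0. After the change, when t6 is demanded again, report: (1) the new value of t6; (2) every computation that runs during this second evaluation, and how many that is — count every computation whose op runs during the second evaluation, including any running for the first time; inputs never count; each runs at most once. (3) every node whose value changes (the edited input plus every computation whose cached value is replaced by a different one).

New value of t6: 0.
Computations that run: t3, t5, t6 — 3 in total.
Values that change: a4, t3, t5, t6.

First evaluation (everything demanded from the output):
  t3 = absv(-8) = 8
  t5 = max2(-8, 8) = 8
  t6 = min2(8, 8) = 8

Propagation after the edit:
  t3: runs — a4 -8->0; result 0.
  t5: runs — a4 -8->0; t3 8->0; result 0.
  t6: runs — t5 8->0; t3 8->0; result 0.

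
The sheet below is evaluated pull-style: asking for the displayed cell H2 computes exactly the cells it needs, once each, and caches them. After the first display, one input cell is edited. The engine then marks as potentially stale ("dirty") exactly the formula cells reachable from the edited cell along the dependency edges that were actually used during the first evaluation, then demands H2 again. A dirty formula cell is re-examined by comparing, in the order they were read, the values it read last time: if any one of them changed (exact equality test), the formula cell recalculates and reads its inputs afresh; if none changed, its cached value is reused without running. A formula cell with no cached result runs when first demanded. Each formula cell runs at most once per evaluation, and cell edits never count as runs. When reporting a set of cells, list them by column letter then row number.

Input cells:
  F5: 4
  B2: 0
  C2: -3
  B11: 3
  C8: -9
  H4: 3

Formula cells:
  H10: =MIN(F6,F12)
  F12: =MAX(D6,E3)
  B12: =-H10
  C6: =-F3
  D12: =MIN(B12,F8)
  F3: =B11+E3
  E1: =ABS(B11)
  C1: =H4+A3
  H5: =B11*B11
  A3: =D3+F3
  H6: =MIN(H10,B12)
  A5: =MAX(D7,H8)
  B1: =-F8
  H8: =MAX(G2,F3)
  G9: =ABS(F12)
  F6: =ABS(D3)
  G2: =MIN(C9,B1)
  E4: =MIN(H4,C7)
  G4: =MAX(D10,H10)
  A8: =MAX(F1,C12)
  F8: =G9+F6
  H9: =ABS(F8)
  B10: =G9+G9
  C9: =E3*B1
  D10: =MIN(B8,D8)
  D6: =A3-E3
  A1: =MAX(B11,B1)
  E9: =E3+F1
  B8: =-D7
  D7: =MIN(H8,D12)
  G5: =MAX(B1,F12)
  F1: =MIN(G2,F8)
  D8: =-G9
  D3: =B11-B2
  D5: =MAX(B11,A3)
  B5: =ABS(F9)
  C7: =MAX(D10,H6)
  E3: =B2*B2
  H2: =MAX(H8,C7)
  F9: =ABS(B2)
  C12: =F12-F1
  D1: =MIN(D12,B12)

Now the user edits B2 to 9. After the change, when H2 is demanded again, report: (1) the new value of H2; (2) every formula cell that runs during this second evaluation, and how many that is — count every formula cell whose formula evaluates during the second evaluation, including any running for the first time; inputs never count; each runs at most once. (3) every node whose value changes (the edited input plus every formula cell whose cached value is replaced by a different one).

First demand of the output computes:
  D3 = 3 - 0 = 3
  E3 = 0 * 0 = 0
  F3 = 3 + 0 = 3
  A3 = 3 + 3 = 6
  D6 = 6 - 0 = 6
  F6 = ABS(3) = 3
  F12 = MAX(6, 0) = 6
  G9 = ABS(6) = 6
  D8 = -(6) = -6
  F8 = 6 + 3 = 9
  B1 = -(9) = -9
  C9 = 0 * -9 = 0
  G2 = MIN(0, -9) = -9
  H8 = MAX(-9, 3) = 3
  H10 = MIN(3, 6) = 3
  B12 = -(3) = -3
  D12 = MIN(-3, 9) = -3
  D7 = MIN(3, -3) = -3
  B8 = -(-3) = 3
  D10 = MIN(3, -6) = -6
  H6 = MIN(3, -3) = -3
  C7 = MAX(-6, -3) = -3
  H2 = MAX(3, -3) = 3

After the edit, cleaning proceeds:
  D3: a read changed (B2 0->9) — executes, giving -6.
  E3: a read changed (B2 0->9; B2 0->9) — executes, giving 81.
  F3: a read changed (E3 0->81) — executes, giving 84.
  A3: a read changed (D3 3->-6; F3 3->84) — executes, giving 78.
  D6: a read changed (A3 6->78; E3 0->81) — executes, giving -3.
  F6: a read changed (D3 3->-6) — executes, giving 6.
  F12: a read changed (D6 6->-3; E3 0->81) — executes, giving 81.
  G9: a read changed (F12 6->81) — executes, giving 81.
  D8: a read changed (G9 6->81) — executes, giving -81.
  F8: a read changed (G9 6->81; F6 3->6) — executes, giving 87.
  B1: a read changed (F8 9->87) — executes, giving -87.
  C9: a read changed (E3 0->81; B1 -9->-87) — executes, giving -7047.
  G2: a read changed (C9 0->-7047; B1 -9->-87) — executes, giving -7047.
  H8: a read changed (G2 -9->-7047; F3 3->84) — executes, giving 84.
  H10: a read changed (F6 3->6; F12 6->81) — executes, giving 6.
  B12: a read changed (H10 3->6) — executes, giving -6.
  D12: a read changed (B12 -3->-6; F8 9->87) — executes, giving -6.
  D7: a read changed (H8 3->84; D12 -3->-6) — executes, giving -6.
  B8: a read changed (D7 -3->-6) — executes, giving 6.
  D10: a read changed (B8 3->6; D8 -6->-81) — executes, giving -81.
  H6: a read changed (H10 3->6; B12 -3->-6) — executes, giving -6.
  C7: a read changed (D10 -6->-81; H6 -3->-6) — executes, giving -6.
  H2: a read changed (H8 3->84; C7 -3->-6) — executes, giving 84.

Demanding H2 again yields 84.
23 formula cells run: A3, B1, B8, B12, C7, C9, D3, D6, D7, D8, D10, D12, E3, F3, F6, F8, F12, G2, G9, H2, H6, H8, H10.
The nodes whose values change: A3, B1, B2, B8, B12, C7, C9, D3, D6, D7, D8, D10, D12, E3, F3, F6, F8, F12, G2, G9, H2, H6, H8, H10.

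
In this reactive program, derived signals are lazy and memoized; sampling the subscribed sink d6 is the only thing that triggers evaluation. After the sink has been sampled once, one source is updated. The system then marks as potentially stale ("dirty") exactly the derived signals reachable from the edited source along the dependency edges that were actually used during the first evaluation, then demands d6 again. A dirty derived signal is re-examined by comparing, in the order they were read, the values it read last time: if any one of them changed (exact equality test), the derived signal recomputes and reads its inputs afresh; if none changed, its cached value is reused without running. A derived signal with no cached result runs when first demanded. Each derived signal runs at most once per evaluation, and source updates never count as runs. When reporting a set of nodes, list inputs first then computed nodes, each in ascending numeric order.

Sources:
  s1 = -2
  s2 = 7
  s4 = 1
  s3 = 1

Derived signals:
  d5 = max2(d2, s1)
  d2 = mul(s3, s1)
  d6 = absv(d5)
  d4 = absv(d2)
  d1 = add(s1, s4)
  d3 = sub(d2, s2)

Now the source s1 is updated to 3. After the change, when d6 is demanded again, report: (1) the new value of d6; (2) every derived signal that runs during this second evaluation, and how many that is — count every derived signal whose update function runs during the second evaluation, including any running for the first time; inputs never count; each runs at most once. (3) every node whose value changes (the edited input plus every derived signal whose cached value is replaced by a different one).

Demanding d6 again yields 3.
3 derived signals run: d2, d5, d6.
The nodes whose values change: s1, d2, d5, d6.

First demand of the output computes:
  d2 = mul(1, -2) = -2
  d5 = max2(-2, -2) = -2
  d6 = absv(-2) = 2

After the edit, cleaning proceeds:
  d2: a read changed (s1 -2->3) — executes, giving 3.
  d5: a read changed (d2 -2->3; s1 -2->3) — executes, giving 3.
  d6: a read changed (d5 -2->3) — executes, giving 3.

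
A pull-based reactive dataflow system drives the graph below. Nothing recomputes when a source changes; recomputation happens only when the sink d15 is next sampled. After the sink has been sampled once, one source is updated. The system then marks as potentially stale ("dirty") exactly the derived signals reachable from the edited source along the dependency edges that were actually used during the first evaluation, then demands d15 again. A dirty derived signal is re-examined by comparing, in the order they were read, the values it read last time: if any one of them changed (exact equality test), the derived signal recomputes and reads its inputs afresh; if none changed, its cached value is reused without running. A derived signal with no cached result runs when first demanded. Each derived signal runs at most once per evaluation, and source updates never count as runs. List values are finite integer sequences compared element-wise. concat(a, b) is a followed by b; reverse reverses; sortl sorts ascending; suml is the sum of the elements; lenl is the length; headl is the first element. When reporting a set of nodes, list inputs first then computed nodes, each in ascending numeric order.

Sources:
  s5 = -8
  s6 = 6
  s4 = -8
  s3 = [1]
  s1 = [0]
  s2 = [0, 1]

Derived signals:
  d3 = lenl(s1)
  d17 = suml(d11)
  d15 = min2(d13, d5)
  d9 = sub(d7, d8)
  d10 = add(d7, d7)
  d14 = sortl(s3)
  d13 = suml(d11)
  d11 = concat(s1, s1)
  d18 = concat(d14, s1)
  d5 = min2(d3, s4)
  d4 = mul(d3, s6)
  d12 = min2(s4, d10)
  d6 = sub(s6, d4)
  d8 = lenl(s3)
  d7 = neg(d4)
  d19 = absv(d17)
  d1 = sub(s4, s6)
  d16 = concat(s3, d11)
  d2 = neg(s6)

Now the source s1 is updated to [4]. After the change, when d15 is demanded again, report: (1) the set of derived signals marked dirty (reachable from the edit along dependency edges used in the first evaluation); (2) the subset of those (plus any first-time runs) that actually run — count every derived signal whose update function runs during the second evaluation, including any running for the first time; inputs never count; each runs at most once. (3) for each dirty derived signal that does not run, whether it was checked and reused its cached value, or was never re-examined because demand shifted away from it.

Marked dirty: d3, d5, d11, d13, d15.
Derived signals that run: d3, d11, d13, d15 — 4 in total.
Checked but reused from cache: d5.
Key observation: the cutoff stops propagation at d5 — its inputs' values are unchanged, so it reuses its cache.

First evaluation (everything demanded from the output):
  d3 = lenl([0]) = 1
  d5 = min2(1, -8) = -8
  d11 = concat([0], [0]) = [0, 0]
  d13 = suml([0, 0]) = 0
  d15 = min2(0, -8) = -8

Propagation after the edit:
  d3: runs — s1 [0]->[4]; result 1 (same value as before).
  d5: checked — values it read are unchanged (d3 unchanged, s4 unchanged); reused cached -8 without running.
  d11: runs — s1 [0]->[4]; s1 [0]->[4]; result [4, 4].
  d13: runs — d11 [0, 0]->[4, 4]; result 8.
  d15: runs — d13 0->8; result -8 (same value as before).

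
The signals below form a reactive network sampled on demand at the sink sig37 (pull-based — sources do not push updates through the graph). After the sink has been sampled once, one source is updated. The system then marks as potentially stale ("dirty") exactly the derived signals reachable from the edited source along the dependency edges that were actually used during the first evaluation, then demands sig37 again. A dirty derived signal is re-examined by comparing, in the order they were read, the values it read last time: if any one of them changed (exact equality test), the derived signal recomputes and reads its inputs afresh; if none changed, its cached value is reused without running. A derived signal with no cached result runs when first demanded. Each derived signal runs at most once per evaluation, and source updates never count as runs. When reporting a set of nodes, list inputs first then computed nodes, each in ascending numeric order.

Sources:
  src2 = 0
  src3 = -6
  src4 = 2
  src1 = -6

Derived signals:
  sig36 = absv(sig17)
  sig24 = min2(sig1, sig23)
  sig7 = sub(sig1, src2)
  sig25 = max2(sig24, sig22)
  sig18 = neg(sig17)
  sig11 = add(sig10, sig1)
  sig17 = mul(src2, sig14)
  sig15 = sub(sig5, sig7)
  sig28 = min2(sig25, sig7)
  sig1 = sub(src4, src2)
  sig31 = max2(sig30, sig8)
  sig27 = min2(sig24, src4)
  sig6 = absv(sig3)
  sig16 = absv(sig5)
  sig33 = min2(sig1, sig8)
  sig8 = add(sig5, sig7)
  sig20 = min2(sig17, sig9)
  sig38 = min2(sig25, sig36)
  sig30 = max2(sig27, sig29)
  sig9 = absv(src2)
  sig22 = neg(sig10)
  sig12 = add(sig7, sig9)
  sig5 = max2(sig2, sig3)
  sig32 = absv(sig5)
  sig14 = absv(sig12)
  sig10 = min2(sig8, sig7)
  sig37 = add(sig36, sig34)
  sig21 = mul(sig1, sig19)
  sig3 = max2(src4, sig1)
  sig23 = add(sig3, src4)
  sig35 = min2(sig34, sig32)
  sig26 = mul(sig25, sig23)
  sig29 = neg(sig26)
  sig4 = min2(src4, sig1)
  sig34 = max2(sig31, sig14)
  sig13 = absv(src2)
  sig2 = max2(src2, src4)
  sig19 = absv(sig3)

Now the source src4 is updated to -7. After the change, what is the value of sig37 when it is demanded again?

Initial pass — values computed on the first demand:
  sig1 = sub(2, 0) = 2
  sig2 = max2(0, 2) = 2
  sig3 = max2(2, 2) = 2
  sig5 = max2(2, 2) = 2
  sig7 = sub(2, 0) = 2
  sig8 = add(2, 2) = 4
  sig9 = absv(0) = 0
  sig10 = min2(4, 2) = 2
  sig12 = add(2, 0) = 2
  sig14 = absv(2) = 2
  sig17 = mul(0, 2) = 0
  sig22 = neg(2) = -2
  sig23 = add(2, 2) = 4
  sig24 = min2(2, 4) = 2
  sig25 = max2(2, -2) = 2
  sig26 = mul(2, 4) = 8
  sig27 = min2(2, 2) = 2
  sig29 = neg(8) = -8
  sig30 = max2(2, -8) = 2
  sig31 = max2(2, 4) = 4
  sig34 = max2(4, 2) = 4
  sig36 = absv(0) = 0
  sig37 = add(0, 4) = 4

Second demand — change propagation:
  sig1: re-runs because src4 2->-7; new result -7.
  sig2: re-runs because src4 2->-7; new result 0.
  sig3: re-runs because src4 2->-7; sig1 2->-7; new result -7.
  sig5: re-runs because sig2 2->0; sig3 2->-7; new result 0.
  sig7: re-runs because sig1 2->-7; new result -7.
  sig8: re-runs because sig5 2->0; sig7 2->-7; new result -7.
  sig10: re-runs because sig8 4->-7; sig7 2->-7; new result -7.
  sig12: re-runs because sig7 2->-7; new result -7.
  sig14: re-runs because sig12 2->-7; new result 7.
  sig17: re-runs because sig14 2->7; new result 0 (unchanged).
  sig22: re-runs because sig10 2->-7; new result 7.
  sig23: re-runs because sig3 2->-7; src4 2->-7; new result -14.
  sig24: re-runs because sig1 2->-7; sig23 4->-14; new result -14.
  sig25: re-runs because sig24 2->-14; sig22 -2->7; new result 7.
  sig26: re-runs because sig25 2->7; sig23 4->-14; new result -98.
  sig27: re-runs because sig24 2->-14; src4 2->-7; new result -14.
  sig29: re-runs because sig26 8->-98; new result 98.
  sig30: re-runs because sig27 2->-14; sig29 -8->98; new result 98.
  sig31: re-runs because sig30 2->98; sig8 4->-7; new result 98.
  sig34: re-runs because sig31 4->98; sig14 2->7; new result 98.
  sig36: re-examined; everything it read last time is the same (sig17 unchanged) — cache 0 kept, no run.
  sig37: re-runs because sig34 4->98; new result 98.

The important point: at sig36 every value read last time is unchanged, so the dirty flag clears without a run.

sig37 now evaluates to 98.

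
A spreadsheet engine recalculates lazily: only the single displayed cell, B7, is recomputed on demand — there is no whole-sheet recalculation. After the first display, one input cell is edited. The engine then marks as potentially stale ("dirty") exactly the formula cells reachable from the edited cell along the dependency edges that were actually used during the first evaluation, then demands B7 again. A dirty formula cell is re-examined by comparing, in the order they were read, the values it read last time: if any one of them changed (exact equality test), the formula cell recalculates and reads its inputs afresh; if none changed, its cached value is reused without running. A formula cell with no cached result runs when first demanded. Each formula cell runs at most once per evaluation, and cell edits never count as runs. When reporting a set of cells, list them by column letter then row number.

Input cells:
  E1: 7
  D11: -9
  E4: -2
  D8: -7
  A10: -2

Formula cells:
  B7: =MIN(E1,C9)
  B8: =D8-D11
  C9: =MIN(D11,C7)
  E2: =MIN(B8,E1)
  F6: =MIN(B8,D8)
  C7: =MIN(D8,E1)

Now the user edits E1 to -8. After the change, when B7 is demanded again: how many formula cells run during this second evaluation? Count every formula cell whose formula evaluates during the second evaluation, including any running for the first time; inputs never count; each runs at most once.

Formula cells that run: B7, C7, C9 — 3 in total.

First evaluation (everything demanded from the output):
  C7 = MIN(-7, 7) = -7
  C9 = MIN(-9, -7) = -9
  B7 = MIN(7, -9) = -9

Propagation after the edit:
  C7: runs — E1 7->-8; result -8.
  C9: runs — C7 -7->-8; result -9 (same value as before).
  B7: runs — E1 7->-8; result -9 (same value as before).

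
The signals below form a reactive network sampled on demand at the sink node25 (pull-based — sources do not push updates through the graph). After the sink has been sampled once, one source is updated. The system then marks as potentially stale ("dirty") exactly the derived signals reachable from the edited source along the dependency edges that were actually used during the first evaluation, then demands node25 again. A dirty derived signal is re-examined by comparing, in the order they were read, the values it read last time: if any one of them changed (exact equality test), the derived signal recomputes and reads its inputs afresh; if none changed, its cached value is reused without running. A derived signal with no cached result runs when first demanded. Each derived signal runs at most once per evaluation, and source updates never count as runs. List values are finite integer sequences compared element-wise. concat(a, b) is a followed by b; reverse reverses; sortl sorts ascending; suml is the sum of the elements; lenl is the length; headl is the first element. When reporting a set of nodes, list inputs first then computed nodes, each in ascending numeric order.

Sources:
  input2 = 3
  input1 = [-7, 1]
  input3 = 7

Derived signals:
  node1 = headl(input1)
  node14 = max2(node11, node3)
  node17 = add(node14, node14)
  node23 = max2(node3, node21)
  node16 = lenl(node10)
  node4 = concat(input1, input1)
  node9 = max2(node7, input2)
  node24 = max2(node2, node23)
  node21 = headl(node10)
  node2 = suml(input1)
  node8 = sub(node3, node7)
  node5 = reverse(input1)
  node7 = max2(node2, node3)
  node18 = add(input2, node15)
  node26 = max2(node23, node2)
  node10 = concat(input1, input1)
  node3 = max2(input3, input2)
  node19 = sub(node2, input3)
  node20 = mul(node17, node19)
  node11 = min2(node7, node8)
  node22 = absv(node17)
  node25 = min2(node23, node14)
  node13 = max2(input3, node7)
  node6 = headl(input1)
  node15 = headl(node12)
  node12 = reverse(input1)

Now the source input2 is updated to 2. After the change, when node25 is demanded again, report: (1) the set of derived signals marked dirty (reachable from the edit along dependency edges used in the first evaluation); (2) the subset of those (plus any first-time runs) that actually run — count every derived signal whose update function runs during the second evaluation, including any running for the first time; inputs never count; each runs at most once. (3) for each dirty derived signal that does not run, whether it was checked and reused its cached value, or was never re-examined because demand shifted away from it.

Dirty set: node3, node7, node8, node11, node14, node23, node25.
Run set: node3 (1 run).
Re-examined without running (cache reused): node7, node8, node11, node14, node23, node25.
The important point: node3 recomputes to an identical value, and the output ends up unchanged.

Initial pass — values computed on the first demand:
  node2 = suml([-7, 1]) = -6
  node3 = max2(7, 3) = 7
  node7 = max2(-6, 7) = 7
  node8 = sub(7, 7) = 0
  node10 = concat([-7, 1], [-7, 1]) = [-7, 1, -7, 1]
  node11 = min2(7, 0) = 0
  node14 = max2(0, 7) = 7
  node21 = headl([-7, 1, -7, 1]) = -7
  node23 = max2(7, -7) = 7
  node25 = min2(7, 7) = 7

Second demand — change propagation:
  node3: re-runs because input2 3->2; new result 7 (unchanged).
  node7: re-examined; everything it read last time is the same (node2 unchanged, node3 unchanged) — cache 7 kept, no run.
  node8: re-examined; everything it read last time is the same (node3 unchanged, node7 unchanged) — cache 0 kept, no run.
  node11: re-examined; everything it read last time is the same (node7 unchanged, node8 unchanged) — cache 0 kept, no run.
  node14: re-examined; everything it read last time is the same (node11 unchanged, node3 unchanged) — cache 7 kept, no run.
  node23: re-examined; everything it read last time is the same (node3 unchanged, node21 unchanged) — cache 7 kept, no run.
  node25: re-examined; everything it read last time is the same (node23 unchanged, node14 unchanged) — cache 7 kept, no run.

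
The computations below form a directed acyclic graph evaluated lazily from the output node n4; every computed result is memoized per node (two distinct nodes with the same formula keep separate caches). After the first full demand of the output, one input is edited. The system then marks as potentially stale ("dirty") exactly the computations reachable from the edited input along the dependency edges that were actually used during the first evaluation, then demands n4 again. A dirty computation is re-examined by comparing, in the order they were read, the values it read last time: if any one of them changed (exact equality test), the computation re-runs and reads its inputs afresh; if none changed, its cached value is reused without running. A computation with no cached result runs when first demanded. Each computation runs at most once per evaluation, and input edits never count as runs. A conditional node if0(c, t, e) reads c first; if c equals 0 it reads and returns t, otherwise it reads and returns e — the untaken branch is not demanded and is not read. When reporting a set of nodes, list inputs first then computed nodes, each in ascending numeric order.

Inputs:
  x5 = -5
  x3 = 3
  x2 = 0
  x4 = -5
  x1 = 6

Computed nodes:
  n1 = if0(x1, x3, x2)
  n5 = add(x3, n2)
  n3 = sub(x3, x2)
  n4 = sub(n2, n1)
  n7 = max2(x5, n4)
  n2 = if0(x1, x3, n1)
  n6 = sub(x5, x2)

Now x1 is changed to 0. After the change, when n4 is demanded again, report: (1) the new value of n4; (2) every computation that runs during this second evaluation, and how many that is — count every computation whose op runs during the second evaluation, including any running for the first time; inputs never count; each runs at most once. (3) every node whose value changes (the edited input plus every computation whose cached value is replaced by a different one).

Demanding n4 again yields 0.
3 computations run: n1, n2, n4.
The nodes whose values change: x1, n1, n2.

First demand of the output computes:
  n1 = if0(x1=6 -> else branch x2) = 0
  n2 = if0(x1=6 -> else branch n1) = 0
  n4 = sub(0, 0) = 0

After the edit, cleaning proceeds:
  n1: a read changed (x1 6->0) — executes, giving 3.
  n2: a read changed (x1 6->0; n1 0->3) — executes, giving 3.
  n4: a read changed (n2 0->3; n1 0->3) — executes, giving 0 — identical to its old value.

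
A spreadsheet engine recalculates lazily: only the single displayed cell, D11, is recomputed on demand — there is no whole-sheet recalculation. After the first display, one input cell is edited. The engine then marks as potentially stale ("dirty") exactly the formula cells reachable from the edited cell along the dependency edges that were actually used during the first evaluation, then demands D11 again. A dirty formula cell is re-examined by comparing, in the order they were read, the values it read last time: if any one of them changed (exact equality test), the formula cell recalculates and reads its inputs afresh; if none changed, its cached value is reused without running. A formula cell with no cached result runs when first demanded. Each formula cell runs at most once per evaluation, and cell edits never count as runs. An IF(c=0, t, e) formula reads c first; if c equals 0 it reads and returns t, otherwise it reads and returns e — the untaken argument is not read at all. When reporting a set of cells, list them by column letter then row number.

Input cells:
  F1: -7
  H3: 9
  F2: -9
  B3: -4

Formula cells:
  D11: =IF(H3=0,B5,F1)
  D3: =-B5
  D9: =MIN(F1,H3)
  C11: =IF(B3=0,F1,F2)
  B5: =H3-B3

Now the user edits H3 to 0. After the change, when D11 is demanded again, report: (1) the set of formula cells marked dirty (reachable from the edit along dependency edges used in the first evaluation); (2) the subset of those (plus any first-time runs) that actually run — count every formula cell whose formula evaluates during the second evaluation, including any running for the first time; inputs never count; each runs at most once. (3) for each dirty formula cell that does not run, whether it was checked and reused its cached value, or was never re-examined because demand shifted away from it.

First evaluation (everything demanded from the output):
  D11 = IF(H3=0: H3=9 -> else branch F1) = -7

Propagation after the edit:
  B5: demanded for the first time — runs, produces 4.
  D11: runs — H3 9->0; result 4.

Key observation: a condition flipped, so demand reaches new nodes — B5 runs for the first time.

Marked dirty: D11.
Formula cells that run: B5, D11 — 2 in total.
Every dirty formula cell ran.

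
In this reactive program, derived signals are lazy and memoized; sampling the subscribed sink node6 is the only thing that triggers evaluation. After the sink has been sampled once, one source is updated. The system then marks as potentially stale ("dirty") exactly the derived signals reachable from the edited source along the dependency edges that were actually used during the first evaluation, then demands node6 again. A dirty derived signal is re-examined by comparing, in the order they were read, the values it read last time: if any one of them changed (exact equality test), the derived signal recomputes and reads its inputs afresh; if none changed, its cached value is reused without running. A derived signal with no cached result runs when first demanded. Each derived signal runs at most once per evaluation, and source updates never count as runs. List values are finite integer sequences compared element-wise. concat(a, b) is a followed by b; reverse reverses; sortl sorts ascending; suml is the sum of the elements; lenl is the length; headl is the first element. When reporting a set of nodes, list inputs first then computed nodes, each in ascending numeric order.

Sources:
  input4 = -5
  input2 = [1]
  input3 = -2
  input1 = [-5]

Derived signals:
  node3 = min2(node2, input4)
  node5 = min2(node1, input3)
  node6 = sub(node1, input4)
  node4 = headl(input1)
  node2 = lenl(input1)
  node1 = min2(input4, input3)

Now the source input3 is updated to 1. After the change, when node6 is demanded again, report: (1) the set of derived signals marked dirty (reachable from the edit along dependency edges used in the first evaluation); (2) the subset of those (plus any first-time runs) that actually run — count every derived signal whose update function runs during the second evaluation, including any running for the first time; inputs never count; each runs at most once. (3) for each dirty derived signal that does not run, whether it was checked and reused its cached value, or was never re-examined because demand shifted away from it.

The edit dirties: node1, node6.
1 derived signals run: node1.
Cache hits after checking: node6.
Note the absorption at node1: it re-runs yet its value is the same, leaving the output's value untouched.

First demand of the output computes:
  node1 = min2(-5, -2) = -5
  node6 = sub(-5, -5) = 0

After the edit, cleaning proceeds:
  node1: a read changed (input3 -2->1) — executes, giving -5 — identical to its old value.
  node6: dirty, but its reads are unchanged (node1 unchanged, input4 unchanged); cached 0 stands.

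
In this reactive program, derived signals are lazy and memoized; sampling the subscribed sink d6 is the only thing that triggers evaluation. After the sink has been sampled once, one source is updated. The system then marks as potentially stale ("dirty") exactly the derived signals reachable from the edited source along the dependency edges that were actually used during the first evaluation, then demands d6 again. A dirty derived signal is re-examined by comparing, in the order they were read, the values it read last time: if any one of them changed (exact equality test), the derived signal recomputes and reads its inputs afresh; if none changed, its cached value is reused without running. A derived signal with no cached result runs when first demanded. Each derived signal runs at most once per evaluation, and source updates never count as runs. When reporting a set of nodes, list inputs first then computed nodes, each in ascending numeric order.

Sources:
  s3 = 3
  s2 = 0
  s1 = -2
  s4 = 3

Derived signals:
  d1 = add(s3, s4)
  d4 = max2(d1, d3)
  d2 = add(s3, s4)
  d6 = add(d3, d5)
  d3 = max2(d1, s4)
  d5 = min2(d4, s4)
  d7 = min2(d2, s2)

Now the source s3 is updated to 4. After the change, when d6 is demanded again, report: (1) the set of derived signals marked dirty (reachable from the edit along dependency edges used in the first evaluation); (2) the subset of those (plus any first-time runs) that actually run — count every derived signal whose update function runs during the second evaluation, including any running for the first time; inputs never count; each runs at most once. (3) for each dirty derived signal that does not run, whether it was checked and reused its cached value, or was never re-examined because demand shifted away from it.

First demand of the output computes:
  d1 = add(3, 3) = 6
  d3 = max2(6, 3) = 6
  d4 = max2(6, 6) = 6
  d5 = min2(6, 3) = 3
  d6 = add(6, 3) = 9

After the edit, cleaning proceeds:
  d1: a read changed (s3 3->4) — executes, giving 7.
  d3: a read changed (d1 6->7) — executes, giving 7.
  d4: a read changed (d1 6->7; d3 6->7) — executes, giving 7.
  d5: a read changed (d4 6->7) — executes, giving 3 — identical to its old value.
  d6: a read changed (d3 6->7) — executes, giving 10.

The edit dirties: d1, d3, d4, d5, d6.
5 derived signals run: d1, d3, d4, d5, d6.
No dirty derived signal escaped a run.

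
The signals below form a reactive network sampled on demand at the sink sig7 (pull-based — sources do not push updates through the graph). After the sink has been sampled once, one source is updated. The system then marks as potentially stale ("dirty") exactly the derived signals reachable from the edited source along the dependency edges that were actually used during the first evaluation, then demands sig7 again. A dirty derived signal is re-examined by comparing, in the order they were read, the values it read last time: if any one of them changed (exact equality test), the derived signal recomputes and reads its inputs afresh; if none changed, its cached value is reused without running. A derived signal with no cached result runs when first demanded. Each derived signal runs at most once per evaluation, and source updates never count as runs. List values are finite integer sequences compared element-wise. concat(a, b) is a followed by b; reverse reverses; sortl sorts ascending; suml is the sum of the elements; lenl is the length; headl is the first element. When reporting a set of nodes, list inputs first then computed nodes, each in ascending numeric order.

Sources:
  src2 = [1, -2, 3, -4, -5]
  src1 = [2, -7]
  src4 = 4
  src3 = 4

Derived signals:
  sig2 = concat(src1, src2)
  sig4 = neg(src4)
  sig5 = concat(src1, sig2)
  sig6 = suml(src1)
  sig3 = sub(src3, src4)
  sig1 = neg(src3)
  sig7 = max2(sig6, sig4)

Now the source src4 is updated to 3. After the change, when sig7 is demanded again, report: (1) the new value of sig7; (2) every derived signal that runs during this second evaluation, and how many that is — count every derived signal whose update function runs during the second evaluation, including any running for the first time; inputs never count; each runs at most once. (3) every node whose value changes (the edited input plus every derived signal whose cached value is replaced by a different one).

sig7 now evaluates to -3.
Run set: sig4, sig7 (2 run).
Changed values: src4, sig4, sig7.

Initial pass — values computed on the first demand:
  sig4 = neg(4) = -4
  sig6 = suml([2, -7]) = -5
  sig7 = max2(-5, -4) = -4

Second demand — change propagation:
  sig4: re-runs because src4 4->3; new result -3.
  sig7: re-runs because sig4 -4->-3; new result -3.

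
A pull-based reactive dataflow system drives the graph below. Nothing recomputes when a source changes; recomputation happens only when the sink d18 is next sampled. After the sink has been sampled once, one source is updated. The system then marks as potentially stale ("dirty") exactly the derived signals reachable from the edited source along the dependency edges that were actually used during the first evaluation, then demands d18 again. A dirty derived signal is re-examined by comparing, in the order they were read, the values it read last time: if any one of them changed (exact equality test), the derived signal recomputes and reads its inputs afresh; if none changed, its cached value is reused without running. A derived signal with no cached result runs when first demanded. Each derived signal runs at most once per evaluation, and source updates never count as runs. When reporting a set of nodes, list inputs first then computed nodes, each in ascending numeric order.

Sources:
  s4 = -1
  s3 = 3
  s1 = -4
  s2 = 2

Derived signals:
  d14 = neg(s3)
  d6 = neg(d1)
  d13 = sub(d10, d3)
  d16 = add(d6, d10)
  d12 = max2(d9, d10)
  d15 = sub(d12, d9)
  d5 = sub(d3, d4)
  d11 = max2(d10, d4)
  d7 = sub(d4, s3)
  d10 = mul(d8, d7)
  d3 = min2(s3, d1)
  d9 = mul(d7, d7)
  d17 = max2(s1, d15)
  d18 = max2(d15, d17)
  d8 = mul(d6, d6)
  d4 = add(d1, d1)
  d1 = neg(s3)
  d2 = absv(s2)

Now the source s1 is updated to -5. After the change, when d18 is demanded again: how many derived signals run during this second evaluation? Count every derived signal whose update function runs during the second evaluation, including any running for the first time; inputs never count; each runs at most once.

Derived signals that run: d17 — 1 in total.
Key observation: the change is absorbed at d17 — it re-runs but produces the same value, and the output's value is unchanged.

First evaluation (everything demanded from the output):
  d1 = neg(3) = -3
  d4 = add(-3, -3) = -6
  d6 = neg(-3) = 3
  d7 = sub(-6, 3) = -9
  d8 = mul(3, 3) = 9
  d9 = mul(-9, -9) = 81
  d10 = mul(9, -9) = -81
  d12 = max2(81, -81) = 81
  d15 = sub(81, 81) = 0
  d17 = max2(-4, 0) = 0
  d18 = max2(0, 0) = 0

Propagation after the edit:
  d17: runs — s1 -4->-5; result 0 (same value as before).
  d18: checked — values it read are unchanged (d15 unchanged, d17 unchanged); reused cached 0 without running.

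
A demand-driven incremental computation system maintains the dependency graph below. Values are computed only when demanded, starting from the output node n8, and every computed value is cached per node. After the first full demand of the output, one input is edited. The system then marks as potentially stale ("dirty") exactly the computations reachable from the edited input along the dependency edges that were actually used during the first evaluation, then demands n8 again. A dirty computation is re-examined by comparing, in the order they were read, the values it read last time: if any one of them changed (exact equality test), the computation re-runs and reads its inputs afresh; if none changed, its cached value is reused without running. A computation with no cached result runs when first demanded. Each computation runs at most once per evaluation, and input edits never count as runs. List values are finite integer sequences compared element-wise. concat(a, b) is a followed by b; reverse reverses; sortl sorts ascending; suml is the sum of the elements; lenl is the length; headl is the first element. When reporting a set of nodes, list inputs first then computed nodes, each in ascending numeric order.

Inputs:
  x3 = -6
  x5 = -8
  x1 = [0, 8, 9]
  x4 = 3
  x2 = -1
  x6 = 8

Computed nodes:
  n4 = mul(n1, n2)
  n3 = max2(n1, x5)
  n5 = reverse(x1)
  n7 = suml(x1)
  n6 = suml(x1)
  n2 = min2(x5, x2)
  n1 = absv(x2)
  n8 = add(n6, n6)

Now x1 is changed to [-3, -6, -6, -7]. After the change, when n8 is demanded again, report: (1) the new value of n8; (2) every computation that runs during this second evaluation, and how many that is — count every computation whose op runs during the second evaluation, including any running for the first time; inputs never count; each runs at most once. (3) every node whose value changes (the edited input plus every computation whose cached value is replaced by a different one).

First evaluation (everything demanded from the output):
  n6 = suml([0, 8, 9]) = 17
  n8 = add(17, 17) = 34

Propagation after the edit:
  n6: runs — x1 [0, 8, 9]->[-3, -6, -6, -7]; result -22.
  n8: runs — n6 17->-22; n6 17->-22; result -44.

New value of n8: -44.
Computations that run: n6, n8 — 2 in total.
Values that change: x1, n6, n8.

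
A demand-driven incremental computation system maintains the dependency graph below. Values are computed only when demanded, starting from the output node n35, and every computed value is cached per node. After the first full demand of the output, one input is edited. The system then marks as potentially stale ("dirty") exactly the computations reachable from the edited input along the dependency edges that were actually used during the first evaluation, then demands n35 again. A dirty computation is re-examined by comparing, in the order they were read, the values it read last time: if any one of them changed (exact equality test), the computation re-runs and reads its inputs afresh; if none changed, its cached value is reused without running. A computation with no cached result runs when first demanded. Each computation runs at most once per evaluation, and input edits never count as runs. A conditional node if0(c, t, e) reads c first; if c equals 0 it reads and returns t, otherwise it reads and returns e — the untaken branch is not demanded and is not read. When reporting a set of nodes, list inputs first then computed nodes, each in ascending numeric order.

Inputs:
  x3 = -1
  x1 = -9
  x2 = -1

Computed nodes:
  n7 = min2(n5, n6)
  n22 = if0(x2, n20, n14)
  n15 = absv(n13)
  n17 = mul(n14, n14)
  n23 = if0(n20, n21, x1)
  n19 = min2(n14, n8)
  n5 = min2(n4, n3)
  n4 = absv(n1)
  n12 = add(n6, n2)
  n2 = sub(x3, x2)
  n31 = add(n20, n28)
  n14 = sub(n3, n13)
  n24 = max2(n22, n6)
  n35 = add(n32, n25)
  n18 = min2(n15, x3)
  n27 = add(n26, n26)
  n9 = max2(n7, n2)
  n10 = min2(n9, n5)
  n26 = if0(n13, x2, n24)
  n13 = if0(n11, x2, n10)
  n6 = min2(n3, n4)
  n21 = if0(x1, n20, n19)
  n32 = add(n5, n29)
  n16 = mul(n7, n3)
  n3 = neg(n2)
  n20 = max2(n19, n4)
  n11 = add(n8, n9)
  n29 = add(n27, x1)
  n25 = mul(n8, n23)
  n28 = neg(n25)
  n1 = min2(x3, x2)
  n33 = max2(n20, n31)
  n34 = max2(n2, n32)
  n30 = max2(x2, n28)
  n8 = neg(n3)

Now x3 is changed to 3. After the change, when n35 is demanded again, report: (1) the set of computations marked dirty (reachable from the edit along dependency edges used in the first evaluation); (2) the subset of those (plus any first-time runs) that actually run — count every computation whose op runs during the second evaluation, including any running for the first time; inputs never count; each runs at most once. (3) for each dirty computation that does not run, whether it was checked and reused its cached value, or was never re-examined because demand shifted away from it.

First evaluation (everything demanded from the output):
  n1 = min2(-1, -1) = -1
  n2 = sub(-1, -1) = 0
  n3 = neg(0) = 0
  n4 = absv(-1) = 1
  n5 = min2(1, 0) = 0
  n6 = min2(0, 1) = 0
  n7 = min2(0, 0) = 0
  n8 = neg(0) = 0
  n9 = max2(0, 0) = 0
  n11 = add(0, 0) = 0
  n13 = if0(n11=0 -> then branch x2) = -1
  n14 = sub(0, -1) = 1
  n19 = min2(1, 0) = 0
  n20 = max2(0, 1) = 1
  n22 = if0(x2=-1 -> else branch n14) = 1
  n23 = if0(n20=1 -> else branch x1) = -9
  n24 = max2(1, 0) = 1
  n25 = mul(0, -9) = 0
  n26 = if0(n13=-1 -> else branch n24) = 1
  n27 = add(1, 1) = 2
  n29 = add(2, -9) = -7
  n32 = add(0, -7) = -7
  n35 = add(-7, 0) = -7

Propagation after the edit:
  n1: runs — x3 -1->3; result -1 (same value as before).
  n2: runs — x3 -1->3; result 4.
  n3: runs — n2 0->4; result -4.
  n4: checked — values it read are unchanged (n1 unchanged); reused cached 1 without running.
  n5: runs — n3 0->-4; result -4.
  n6: runs — n3 0->-4; result -4.
  n7: runs — n5 0->-4; n6 0->-4; result -4.
  n8: runs — n3 0->-4; result 4.
  n9: runs — n7 0->-4; n2 0->4; result 4.
  n10: demanded for the first time — runs, produces -4.
  n11: runs — n8 0->4; n9 0->4; result 8.
  n13: runs — n11 0->8; result -4.
  n14: runs — n3 0->-4; n13 -1->-4; result 0.
  n19: runs — n14 1->0; n8 0->4; result 0 (same value as before).
  n20: checked — values it read are unchanged (n19 unchanged, n4 unchanged); reused cached 1 without running.
  n22: runs — n14 1->0; result 0.
  n23: checked — values it read are unchanged (n20 unchanged, x1 unchanged); reused cached -9 without running.
  n24: runs — n22 1->0; n6 0->-4; result 0.
  n25: runs — n8 0->4; result -36.
  n26: runs — n13 -1->-4; n24 1->0; result 0.
  n27: runs — n26 1->0; n26 1->0; result 0.
  n29: runs — n27 2->0; result -9.
  n32: runs — n5 0->-4; n29 -7->-9; result -13.
  n35: runs — n32 -7->-13; n25 0->-36; result -49.

Key observation: a condition flipped, so demand reaches new nodes — n10 runs for the first time.

Marked dirty: n1, n2, n3, n4, n5, n6, n7, n8, n9, n11, n13, n14, n19, n20, n22, n23, n24, n25, n26, n27, n29, n32, n35.
Computations that run: n1, n2, n3, n5, n6, n7, n8, n9, n10, n11, n13, n14, n19, n22, n24, n25, n26, n27, n29, n32, n35 — 21 in total.
Checked but reused from cache: n4, n20, n23.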